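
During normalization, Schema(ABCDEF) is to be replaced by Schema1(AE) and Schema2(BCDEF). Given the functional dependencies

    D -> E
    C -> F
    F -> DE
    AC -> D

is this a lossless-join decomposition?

No

Common attributes: Schema1 ∩ Schema2 = {E}.
No dependency enlarges {E}, so (E)⁺ = {E}.
The closure contains neither all of Schema1 = {AE} nor all of Schema2 = {BCDEF}, so the common attributes are not a superkey of either fragment. The join is lossy.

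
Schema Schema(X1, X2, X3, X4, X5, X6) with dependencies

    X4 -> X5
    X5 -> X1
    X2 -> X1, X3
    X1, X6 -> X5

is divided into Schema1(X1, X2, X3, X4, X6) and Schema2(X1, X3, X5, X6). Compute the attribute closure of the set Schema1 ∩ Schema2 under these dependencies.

X1, X3, X5, X6

Schema1 ∩ Schema2 = {X1, X3, X6}.
X1, X6 → X5 applies, adding X5
Closure: {X1, X3, X5, X6}.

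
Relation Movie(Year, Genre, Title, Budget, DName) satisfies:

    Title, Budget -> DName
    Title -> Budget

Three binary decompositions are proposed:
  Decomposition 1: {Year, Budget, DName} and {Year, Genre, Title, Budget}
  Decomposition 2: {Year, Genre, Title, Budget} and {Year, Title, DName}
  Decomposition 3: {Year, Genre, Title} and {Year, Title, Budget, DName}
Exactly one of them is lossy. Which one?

Decomposition 1: common = {Year, Budget}, closure = {Year, Budget} → lossy.
Decomposition 2: common = {Year, Title}, closure = {Year, Title, Budget, DName} → lossless.
Decomposition 3: common = {Year, Title}, closure = {Year, Title, Budget, DName} → lossless.

Decomposition 1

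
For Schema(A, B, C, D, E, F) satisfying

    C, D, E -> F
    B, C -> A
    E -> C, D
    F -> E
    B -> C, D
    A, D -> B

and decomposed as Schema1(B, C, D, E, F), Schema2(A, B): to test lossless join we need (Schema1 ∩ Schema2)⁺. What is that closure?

A, B, C, D

Schema1 ∩ Schema2 = {B}.
B → C, D applies, adding C, D
B, C → A applies, adding A
Closure: {A, B, C, D}.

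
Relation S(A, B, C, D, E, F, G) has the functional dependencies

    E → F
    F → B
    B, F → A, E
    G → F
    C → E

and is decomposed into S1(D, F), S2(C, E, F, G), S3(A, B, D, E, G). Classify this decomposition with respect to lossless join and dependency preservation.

lossy but dependency-preserving

Lossless test (chase): Rows 2 and 3 agree on E; apply E→F and equate their F entries. Rows 1 and 2 agree on F; apply F→B and equate their B entries. Rows 1 and 3 agree on F; apply F→B and equate their B entries. Rows 1 and 2 agree on B, F; apply B, F→A, E and equate their A, E entries. Rows 1 and 3 agree on B, F; apply B, F→A, E and equate their A, E entries. No row becomes fully distinguished — the join is lossy.
Dependency preservation: F → B; B, F → A, E are not contained in any single fragment, but the restricted closure of each left-hand side across the fragments still reaches the right-hand side; the remaining FDs each lie inside some fragment. All dependencies are preserved.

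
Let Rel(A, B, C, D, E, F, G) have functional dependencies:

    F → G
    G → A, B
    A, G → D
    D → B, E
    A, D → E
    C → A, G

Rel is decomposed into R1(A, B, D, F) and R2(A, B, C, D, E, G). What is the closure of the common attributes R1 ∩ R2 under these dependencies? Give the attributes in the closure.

R1 ∩ R2 = {A, B, D}.
D → B, E applies, adding E
Closure: {A, B, D, E}.

A, B, D, E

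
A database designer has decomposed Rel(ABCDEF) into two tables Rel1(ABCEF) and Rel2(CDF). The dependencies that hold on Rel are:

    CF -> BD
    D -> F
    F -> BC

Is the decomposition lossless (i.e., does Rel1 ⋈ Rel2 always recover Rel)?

Common attributes: Rel1 ∩ Rel2 = {CF}.
Closure of {CF}: CF → BD applies, adding BD. So (CF)⁺ = {BCDF}.
This closure contains every attribute of Rel2, so Rel1 ∩ Rel2 → Rel2. The join is lossless.

Yes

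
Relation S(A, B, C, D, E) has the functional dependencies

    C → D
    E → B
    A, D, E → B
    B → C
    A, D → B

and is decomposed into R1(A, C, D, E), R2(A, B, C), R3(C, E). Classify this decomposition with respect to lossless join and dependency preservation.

lossless but not dependency-preserving

Lossless test (chase): Rows 1 and 2 agree on C; apply C→D and equate their D entries. Rows 1 and 3 agree on C; apply C→D and equate their D entries. Rows 1 and 3 agree on E; apply E→B and equate their B entries. Rows 1 and 2 agree on A, D; apply A, D→B and equate their B entries. Row 1 is now all distinguished symbols — the join is lossless.
Dependency preservation: the restricted closure of {E} across the fragments never reaches {B}, so E → B cannot be enforced without a join — not preserved.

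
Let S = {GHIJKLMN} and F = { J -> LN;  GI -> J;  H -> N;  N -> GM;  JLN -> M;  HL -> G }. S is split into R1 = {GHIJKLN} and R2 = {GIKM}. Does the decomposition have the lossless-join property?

Yes

Common attributes: R1 ∩ R2 = {GIK}.
Closure of {GIK}: GI → J applies, adding J; J → LN applies, adding LN; N → GM applies, adding M. So (GIK)⁺ = {GIJKLMN}.
This closure contains every attribute of R2, so R1 ∩ R2 → R2. The join is lossless.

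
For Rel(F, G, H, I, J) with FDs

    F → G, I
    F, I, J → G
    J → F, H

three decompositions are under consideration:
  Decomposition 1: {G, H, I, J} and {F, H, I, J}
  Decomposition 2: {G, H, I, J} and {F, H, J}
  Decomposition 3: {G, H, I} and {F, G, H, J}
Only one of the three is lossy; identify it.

Decomposition 3

Decomposition 1: common = {H, I, J}, closure = {F, G, H, I, J} → lossless.
Decomposition 2: common = {H, J}, closure = {F, G, H, I, J} → lossless.
Decomposition 3: common = {G, H}, closure = {G, H} → lossy.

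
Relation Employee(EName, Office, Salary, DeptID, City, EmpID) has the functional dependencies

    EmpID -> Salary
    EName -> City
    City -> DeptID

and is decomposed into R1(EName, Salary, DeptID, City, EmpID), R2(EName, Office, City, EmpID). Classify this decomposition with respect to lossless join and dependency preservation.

lossless and dependency-preserving

Lossless test: (EName, City, EmpID)⁺ = {EName, Salary, DeptID, City, EmpID}, which contains all of one fragment — lossless.
Dependency preservation: every FD's attributes lie within a single fragment, so each can be enforced locally — preserved.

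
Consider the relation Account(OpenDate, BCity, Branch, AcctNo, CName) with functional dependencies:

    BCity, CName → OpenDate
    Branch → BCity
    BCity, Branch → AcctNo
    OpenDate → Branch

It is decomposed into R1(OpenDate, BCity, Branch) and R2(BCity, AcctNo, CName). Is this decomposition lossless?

No

Common attributes: R1 ∩ R2 = {BCity}.
No dependency enlarges {BCity}, so (BCity)⁺ = {BCity}.
The closure contains neither all of R1 = {OpenDate, BCity, Branch} nor all of R2 = {BCity, AcctNo, CName}, so the common attributes are not a superkey of either fragment. The join is lossy.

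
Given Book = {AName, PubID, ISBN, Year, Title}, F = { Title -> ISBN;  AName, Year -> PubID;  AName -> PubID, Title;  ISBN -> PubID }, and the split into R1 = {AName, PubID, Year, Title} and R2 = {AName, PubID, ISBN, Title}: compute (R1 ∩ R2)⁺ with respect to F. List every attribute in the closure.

R1 ∩ R2 = {AName, PubID, Title}.
Title → ISBN applies, adding ISBN
Closure: {AName, PubID, ISBN, Title}.

AName, PubID, ISBN, Title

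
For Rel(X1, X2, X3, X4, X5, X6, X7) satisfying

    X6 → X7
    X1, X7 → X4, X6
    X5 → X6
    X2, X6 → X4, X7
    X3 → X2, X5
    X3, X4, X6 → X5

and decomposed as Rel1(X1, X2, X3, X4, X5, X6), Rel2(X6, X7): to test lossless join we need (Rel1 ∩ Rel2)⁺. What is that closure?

X6, X7

Rel1 ∩ Rel2 = {X6}.
X6 → X7 applies, adding X7
Closure: {X6, X7}.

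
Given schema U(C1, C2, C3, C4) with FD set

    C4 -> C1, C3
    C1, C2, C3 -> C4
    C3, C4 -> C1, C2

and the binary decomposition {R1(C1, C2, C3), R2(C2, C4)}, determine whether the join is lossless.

No

Common attributes: R1 ∩ R2 = {C2}.
No dependency enlarges {C2}, so (C2)⁺ = {C2}.
The closure contains neither all of R1 = {C1, C2, C3} nor all of R2 = {C2, C4}, so the common attributes are not a superkey of either fragment. The join is lossy.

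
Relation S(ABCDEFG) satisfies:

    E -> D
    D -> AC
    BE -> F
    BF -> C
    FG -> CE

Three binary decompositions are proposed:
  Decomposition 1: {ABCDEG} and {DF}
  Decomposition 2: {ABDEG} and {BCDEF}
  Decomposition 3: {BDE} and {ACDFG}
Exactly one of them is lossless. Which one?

Decomposition 1: common = {D}, closure = {ACD} → lossy.
Decomposition 2: common = {BDE}, closure = {ABCDEF} → lossless.
Decomposition 3: common = {D}, closure = {ACD} → lossy.

Decomposition 2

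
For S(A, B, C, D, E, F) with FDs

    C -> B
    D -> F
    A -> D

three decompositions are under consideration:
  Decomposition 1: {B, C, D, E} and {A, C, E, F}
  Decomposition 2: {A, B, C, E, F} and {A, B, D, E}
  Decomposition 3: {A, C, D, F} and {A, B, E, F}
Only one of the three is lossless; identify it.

Decomposition 2

Decomposition 1: common = {C, E}, closure = {B, C, E} → lossy.
Decomposition 2: common = {A, B, E}, closure = {A, B, D, E, F} → lossless.
Decomposition 3: common = {A, F}, closure = {A, D, F} → lossy.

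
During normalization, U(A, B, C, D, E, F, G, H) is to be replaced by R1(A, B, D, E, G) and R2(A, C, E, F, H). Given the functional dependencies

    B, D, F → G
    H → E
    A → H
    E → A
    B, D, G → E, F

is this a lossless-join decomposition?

Common attributes: R1 ∩ R2 = {A, E}.
Closure of {A, E}: A → H applies, adding H. So (A, E)⁺ = {A, E, H}.
The closure contains neither all of R1 = {A, B, D, E, G} nor all of R2 = {A, C, E, F, H}, so the common attributes are not a superkey of either fragment. The join is lossy.

No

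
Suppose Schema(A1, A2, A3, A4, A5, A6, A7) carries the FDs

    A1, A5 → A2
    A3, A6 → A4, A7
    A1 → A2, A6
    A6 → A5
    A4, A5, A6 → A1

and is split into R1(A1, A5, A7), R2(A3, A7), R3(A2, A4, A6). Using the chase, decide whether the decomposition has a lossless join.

No

Chase test. Columns are A1, A2, A3, A4, A5, A6, A7; row i has aⱼ where attribute j ∈ Ri, else bᵢⱼ.
Initial tableau (one row per fragment):
  row 1: a1 b12 b13 b14 a5 b16 a7
  row 2: b21 b22 a3 b24 b25 b26 a7
  row 3: b31 a2 b33 a4 b35 a6 b37
No row becomes fully distinguished — the join is lossy.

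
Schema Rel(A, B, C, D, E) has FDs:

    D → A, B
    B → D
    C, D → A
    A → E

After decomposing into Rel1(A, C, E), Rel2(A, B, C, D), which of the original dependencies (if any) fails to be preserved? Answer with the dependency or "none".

D → A, B lies within Rel2.
B → D lies within Rel2.
C, D → A lies within Rel2.
A → E lies within Rel1.
Every dependency is enforceable on the fragments, so the decomposition is dependency-preserving.

none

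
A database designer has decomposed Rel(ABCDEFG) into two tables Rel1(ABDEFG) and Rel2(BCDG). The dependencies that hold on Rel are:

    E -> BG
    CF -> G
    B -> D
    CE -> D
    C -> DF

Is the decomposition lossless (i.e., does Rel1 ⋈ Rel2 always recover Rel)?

Common attributes: Rel1 ∩ Rel2 = {BDG}.
No dependency enlarges {BDG}, so (BDG)⁺ = {BDG}.
The closure contains neither all of Rel1 = {ABDEFG} nor all of Rel2 = {BCDG}, so the common attributes are not a superkey of either fragment. The join is lossy.

No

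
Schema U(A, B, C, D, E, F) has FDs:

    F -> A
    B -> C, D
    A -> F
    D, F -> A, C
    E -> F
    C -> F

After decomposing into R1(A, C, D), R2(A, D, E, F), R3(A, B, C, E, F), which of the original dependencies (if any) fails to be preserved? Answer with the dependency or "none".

B -> C, D

Check B → C, D: no single fragment contains all of {B, C, D}, and the restricted closure of {B} across the fragments never reaches {C, D}.
F → A is preserved.
A → F is preserved.
D, F → A, C is preserved.
E → F is preserved.
C → F is preserved.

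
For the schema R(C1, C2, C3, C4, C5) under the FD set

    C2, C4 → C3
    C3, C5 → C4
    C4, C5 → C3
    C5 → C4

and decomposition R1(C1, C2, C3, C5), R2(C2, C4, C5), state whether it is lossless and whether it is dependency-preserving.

Lossless test: (C2, C5)⁺ = {C2, C3, C4, C5}, which contains all of one fragment — lossless.
Dependency preservation: the restricted closure of {C2, C4} across the fragments never reaches {C3}, so C2, C4 → C3 cannot be enforced without a join — not preserved.

lossless but not dependency-preserving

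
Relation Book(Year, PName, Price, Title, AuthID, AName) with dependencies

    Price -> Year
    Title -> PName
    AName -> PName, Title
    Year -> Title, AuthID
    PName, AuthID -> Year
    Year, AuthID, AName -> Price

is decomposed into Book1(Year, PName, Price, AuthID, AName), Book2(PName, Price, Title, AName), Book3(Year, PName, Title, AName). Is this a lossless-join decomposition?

Chase test. Columns are Year, PName, Price, Title, AuthID, AName; row i has aⱼ where attribute j ∈ Booki, else bᵢⱼ.
Initial tableau (one row per fragment):
  row 1: a1 a2 a3 b14 a5 a6
  row 2: b21 a2 a3 a4 b25 a6
  row 3: a1 a2 b33 a4 b35 a6
Rows 1 and 2 agree on Price; apply Price→Year and equate their Year entries.
Rows 1 and 2 agree on AName; apply AName→PName, Title and equate their PName, Title entries.
Rows 1 and 2 agree on Year; apply Year→Title, AuthID and equate their Title, AuthID entries.
Rows 1 and 3 agree on Year; apply Year→Title, AuthID and equate their Title, AuthID entries.
Rows 1 and 3 agree on Year, AuthID, AName; apply Year, AuthID, AName→Price and equate their Price entries.
Row 1 is now all distinguished symbols — the join is lossless.

Yes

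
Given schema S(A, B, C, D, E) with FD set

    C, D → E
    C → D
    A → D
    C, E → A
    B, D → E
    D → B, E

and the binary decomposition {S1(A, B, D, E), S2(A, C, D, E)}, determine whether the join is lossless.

Yes

Common attributes: S1 ∩ S2 = {A, D, E}.
Closure of {A, D, E}: D → B, E applies, adding B. So (A, D, E)⁺ = {A, B, D, E}.
This closure contains every attribute of S1, so S1 ∩ S2 → S1. The join is lossless.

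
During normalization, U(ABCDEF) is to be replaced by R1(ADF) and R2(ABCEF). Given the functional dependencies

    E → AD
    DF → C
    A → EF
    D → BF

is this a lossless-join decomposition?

Common attributes: R1 ∩ R2 = {AF}.
Closure of {AF}: A → EF applies, adding E; E → AD applies, adding D; DF → C applies, adding C; D → BF applies, adding B. So (AF)⁺ = {ABCDEF}.
This closure contains every attribute of R1, so R1 ∩ R2 → R1. The join is lossless.

Yes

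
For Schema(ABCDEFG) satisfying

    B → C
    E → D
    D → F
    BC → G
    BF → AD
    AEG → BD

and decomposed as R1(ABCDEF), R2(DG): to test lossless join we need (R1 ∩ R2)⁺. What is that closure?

DF

R1 ∩ R2 = {D}.
D → F applies, adding F
Closure: {DF}.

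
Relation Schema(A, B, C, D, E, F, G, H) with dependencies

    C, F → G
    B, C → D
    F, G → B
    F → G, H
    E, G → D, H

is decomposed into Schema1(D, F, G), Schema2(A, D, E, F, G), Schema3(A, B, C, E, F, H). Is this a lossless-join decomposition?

Chase test. Columns are A, B, C, D, E, F, G, H; row i has aⱼ where attribute j ∈ Schemai, else bᵢⱼ.
Initial tableau (one row per fragment):
  row 1: b11 b12 b13 a4 b15 a6 a7 b18
  row 2: a1 b22 b23 a4 a5 a6 a7 b28
  row 3: a1 a2 a3 b34 a5 a6 b37 a8
Rows 1 and 2 agree on F, G; apply F, G→B and equate their B entries.
Rows 1 and 2 agree on F; apply F→G, H and equate their G, H entries.
Rows 1 and 3 agree on F; apply F→G, H and equate their G, H entries.
Rows 2 and 3 agree on E, G; apply E, G→D, H and equate their D, H entries.
Rows 1 and 3 agree on F, G; apply F, G→B and equate their B entries.
Row 3 is now all distinguished symbols — the join is lossless.

Yes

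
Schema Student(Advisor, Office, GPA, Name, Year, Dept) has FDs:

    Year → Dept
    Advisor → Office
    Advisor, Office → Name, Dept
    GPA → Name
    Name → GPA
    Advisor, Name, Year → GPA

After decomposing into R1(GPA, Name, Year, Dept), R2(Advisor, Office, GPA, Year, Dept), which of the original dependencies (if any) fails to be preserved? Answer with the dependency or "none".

none

Year → Dept lies within R1.
Advisor → Office lies within R2.
Advisor, Office → Name, Dept: restricted closure across fragments reaches Name, Dept.
GPA → Name lies within R1.
Name → GPA lies within R1.
Advisor, Name, Year → GPA: restricted closure across fragments reaches GPA.
Every dependency is enforceable on the fragments, so the decomposition is dependency-preserving.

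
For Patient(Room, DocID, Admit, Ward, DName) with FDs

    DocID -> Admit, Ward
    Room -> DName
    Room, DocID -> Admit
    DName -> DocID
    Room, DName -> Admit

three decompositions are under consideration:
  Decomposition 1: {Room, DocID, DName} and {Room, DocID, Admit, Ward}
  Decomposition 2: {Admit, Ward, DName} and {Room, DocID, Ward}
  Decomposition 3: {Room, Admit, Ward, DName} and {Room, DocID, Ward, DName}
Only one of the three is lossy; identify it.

Decomposition 1: common = {Room, DocID}, closure = {Room, DocID, Admit, Ward, DName} → lossless.
Decomposition 2: common = {Ward}, closure = {Ward} → lossy.
Decomposition 3: common = {Room, Ward, DName}, closure = {Room, DocID, Admit, Ward, DName} → lossless.

Decomposition 2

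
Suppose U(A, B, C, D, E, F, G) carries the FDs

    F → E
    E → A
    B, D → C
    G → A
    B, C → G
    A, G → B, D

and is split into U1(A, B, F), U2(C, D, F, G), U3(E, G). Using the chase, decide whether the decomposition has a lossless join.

Chase test. Columns are A, B, C, D, E, F, G; row i has aⱼ where attribute j ∈ Ui, else bᵢⱼ.
Initial tableau (one row per fragment):
  row 1: a1 a2 b13 b14 b15 a6 b17
  row 2: b21 b22 a3 a4 b25 a6 a7
  row 3: b31 b32 b33 b34 a5 b36 a7
Rows 1 and 2 agree on F; apply F→E and equate their E entries.
Rows 1 and 2 agree on E; apply E→A and equate their A entries.
Rows 2 and 3 agree on G; apply G→A and equate their A entries.
Rows 2 and 3 agree on A, G; apply A, G→B, D and equate their B, D entries.
Rows 2 and 3 agree on B, D; apply B, D→C and equate their C entries.
No row becomes fully distinguished — the join is lossy.

No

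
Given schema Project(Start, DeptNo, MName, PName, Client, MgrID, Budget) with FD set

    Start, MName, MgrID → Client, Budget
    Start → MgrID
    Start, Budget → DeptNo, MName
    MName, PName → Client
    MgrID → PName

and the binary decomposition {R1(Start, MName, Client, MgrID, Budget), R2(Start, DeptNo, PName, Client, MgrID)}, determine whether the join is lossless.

No

Common attributes: R1 ∩ R2 = {Start, Client, MgrID}.
Closure of {Start, Client, MgrID}: MgrID → PName applies, adding PName. So (Start, Client, MgrID)⁺ = {Start, PName, Client, MgrID}.
The closure contains neither all of R1 = {Start, MName, Client, MgrID, Budget} nor all of R2 = {Start, DeptNo, PName, Client, MgrID}, so the common attributes are not a superkey of either fragment. The join is lossy.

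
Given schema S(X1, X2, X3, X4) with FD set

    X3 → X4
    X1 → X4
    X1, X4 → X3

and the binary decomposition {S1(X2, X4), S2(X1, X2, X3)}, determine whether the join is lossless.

Common attributes: S1 ∩ S2 = {X2}.
No dependency enlarges {X2}, so (X2)⁺ = {X2}.
The closure contains neither all of S1 = {X2, X4} nor all of S2 = {X1, X2, X3}, so the common attributes are not a superkey of either fragment. The join is lossy.

No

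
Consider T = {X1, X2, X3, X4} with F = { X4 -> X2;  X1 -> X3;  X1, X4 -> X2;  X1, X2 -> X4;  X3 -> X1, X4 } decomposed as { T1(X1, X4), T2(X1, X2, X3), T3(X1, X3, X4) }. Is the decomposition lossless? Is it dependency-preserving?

lossless but not dependency-preserving

Lossless test (chase): Rows 1 and 3 agree on X4; apply X4→X2 and equate their X2 entries. Rows 1 and 2 agree on X1; apply X1→X3 and equate their X3 entries. Rows 1 and 2 agree on X3; apply X3→X1, X4 and equate their X1, X4 entries. Rows 1 and 2 agree on X4; apply X4→X2 and equate their X2 entries. Row 1 is now all distinguished symbols — the join is lossless.
Dependency preservation: the restricted closure of {X4} across the fragments never reaches {X2}, so X4 → X2 cannot be enforced without a join — not preserved.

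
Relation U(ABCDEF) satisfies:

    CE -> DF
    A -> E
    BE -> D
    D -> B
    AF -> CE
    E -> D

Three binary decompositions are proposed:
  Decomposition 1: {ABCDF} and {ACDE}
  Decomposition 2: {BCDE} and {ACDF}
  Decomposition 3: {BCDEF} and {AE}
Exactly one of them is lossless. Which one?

Decomposition 1: common = {ACD}, closure = {ABCDEF} → lossless.
Decomposition 2: common = {CD}, closure = {BCD} → lossy.
Decomposition 3: common = {E}, closure = {BDE} → lossy.

Decomposition 1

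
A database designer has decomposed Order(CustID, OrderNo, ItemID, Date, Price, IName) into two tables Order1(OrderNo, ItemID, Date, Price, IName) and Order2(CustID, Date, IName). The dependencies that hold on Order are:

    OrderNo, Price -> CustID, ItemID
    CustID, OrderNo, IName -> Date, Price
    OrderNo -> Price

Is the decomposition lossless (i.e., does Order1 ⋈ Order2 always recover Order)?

Common attributes: Order1 ∩ Order2 = {Date, IName}.
No dependency enlarges {Date, IName}, so (Date, IName)⁺ = {Date, IName}.
The closure contains neither all of Order1 = {OrderNo, ItemID, Date, Price, IName} nor all of Order2 = {CustID, Date, IName}, so the common attributes are not a superkey of either fragment. The join is lossy.

No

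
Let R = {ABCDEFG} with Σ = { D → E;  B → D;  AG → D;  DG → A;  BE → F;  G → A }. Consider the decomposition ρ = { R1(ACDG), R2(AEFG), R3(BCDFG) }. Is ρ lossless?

Chase test. Columns are ABCDEFG; row i has aⱼ where attribute j ∈ Ri, else bᵢⱼ.
Initial tableau (one row per fragment):
  row 1: a1 b12 a3 a4 b15 b16 a7
  row 2: a1 b22 b23 b24 a5 a6 a7
  row 3: b31 a2 a3 a4 b35 a6 a7
Rows 1 and 3 agree on D; apply D→E and equate their E entries.
Rows 1 and 2 agree on AG; apply AG→D and equate their D entries.
Rows 1 and 3 agree on DG; apply DG→A and equate their A entries.
Rows 1 and 2 agree on D; apply D→E and equate their E entries.
Row 3 is now all distinguished symbols — the join is lossless.

Yes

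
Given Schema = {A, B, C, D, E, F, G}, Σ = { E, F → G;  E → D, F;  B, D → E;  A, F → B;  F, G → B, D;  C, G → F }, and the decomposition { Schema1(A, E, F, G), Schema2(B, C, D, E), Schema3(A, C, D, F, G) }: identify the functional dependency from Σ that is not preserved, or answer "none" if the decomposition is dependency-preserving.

A, F → B

Check A, F → B: no single fragment contains all of {A, B, F}, and the restricted closure of {A, F} across the fragments never reaches {B}.
E, F → G is preserved.
E → D, F is preserved.
B, D → E is preserved.
F, G → B, D is preserved.
C, G → F is preserved.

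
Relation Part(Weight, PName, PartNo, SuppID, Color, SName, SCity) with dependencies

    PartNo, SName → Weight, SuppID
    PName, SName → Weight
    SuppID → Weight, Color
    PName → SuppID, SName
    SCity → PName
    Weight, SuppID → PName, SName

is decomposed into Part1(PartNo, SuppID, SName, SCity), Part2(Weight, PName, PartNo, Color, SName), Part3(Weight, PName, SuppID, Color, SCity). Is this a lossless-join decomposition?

Chase test. Columns are Weight, PName, PartNo, SuppID, Color, SName, SCity; row i has aⱼ where attribute j ∈ Parti, else bᵢⱼ.
Initial tableau (one row per fragment):
  row 1: b11 b12 a3 a4 b15 a6 a7
  row 2: a1 a2 a3 b24 a5 a6 b27
  row 3: a1 a2 b33 a4 a5 b36 a7
Rows 1 and 2 agree on PartNo, SName; apply PartNo, SName→Weight, SuppID and equate their Weight, SuppID entries.
Rows 1 and 2 agree on SuppID; apply SuppID→Weight, Color and equate their Weight, Color entries.
Rows 2 and 3 agree on PName; apply PName→SuppID, SName and equate their SuppID, SName entries.
Rows 1 and 3 agree on SCity; apply SCity→PName and equate their PName entries.
Row 1 is now all distinguished symbols — the join is lossless.

Yes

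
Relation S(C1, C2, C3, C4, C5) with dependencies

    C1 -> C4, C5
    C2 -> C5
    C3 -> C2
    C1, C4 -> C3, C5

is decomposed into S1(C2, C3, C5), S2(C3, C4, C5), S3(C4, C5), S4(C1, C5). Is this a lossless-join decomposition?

No

Chase test. Columns are C1, C2, C3, C4, C5; row i has aⱼ where attribute j ∈ Si, else bᵢⱼ.
Initial tableau (one row per fragment):
  row 1: b11 a2 a3 b14 a5
  row 2: b21 b22 a3 a4 a5
  row 3: b31 b32 b33 a4 a5
  row 4: a1 b42 b43 b44 a5
Rows 1 and 2 agree on C3; apply C3→C2 and equate their C2 entries.
No row becomes fully distinguished — the join is lossy.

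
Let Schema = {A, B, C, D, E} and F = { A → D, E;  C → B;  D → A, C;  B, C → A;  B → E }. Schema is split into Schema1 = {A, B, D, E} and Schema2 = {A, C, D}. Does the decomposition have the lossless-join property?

Yes

Common attributes: Schema1 ∩ Schema2 = {A, D}.
Closure of {A, D}: A → D, E applies, adding E; D → A, C applies, adding C; C → B applies, adding B. So (A, D)⁺ = {A, B, C, D, E}.
This closure contains every attribute of Schema1, so Schema1 ∩ Schema2 → Schema1. The join is lossless.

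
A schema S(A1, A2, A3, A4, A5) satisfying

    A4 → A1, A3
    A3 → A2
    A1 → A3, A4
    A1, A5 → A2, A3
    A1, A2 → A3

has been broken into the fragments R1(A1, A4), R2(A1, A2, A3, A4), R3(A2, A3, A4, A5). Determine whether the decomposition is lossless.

Chase test. Columns are A1, A2, A3, A4, A5; row i has aⱼ where attribute j ∈ Ri, else bᵢⱼ.
Initial tableau (one row per fragment):
  row 1: a1 b12 b13 a4 b15
  row 2: a1 a2 a3 a4 b25
  row 3: b31 a2 a3 a4 a5
Rows 1 and 2 agree on A4; apply A4→A1, A3 and equate their A1, A3 entries.
Rows 1 and 3 agree on A4; apply A4→A1, A3 and equate their A1, A3 entries.
Rows 1 and 2 agree on A3; apply A3→A2 and equate their A2 entries.
Row 3 is now all distinguished symbols — the join is lossless.

Yes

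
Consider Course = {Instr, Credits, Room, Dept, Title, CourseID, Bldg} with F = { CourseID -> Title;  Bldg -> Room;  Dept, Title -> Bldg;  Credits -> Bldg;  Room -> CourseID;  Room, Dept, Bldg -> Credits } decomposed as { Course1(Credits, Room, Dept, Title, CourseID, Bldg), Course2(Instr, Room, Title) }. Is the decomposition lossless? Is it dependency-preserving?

Lossless test: (Room, Title)⁺ = {Room, Title, CourseID}, which is a superkey of neither fragment — lossy.
Dependency preservation: every FD's attributes lie within a single fragment, so each can be enforced locally — preserved.

lossy but dependency-preserving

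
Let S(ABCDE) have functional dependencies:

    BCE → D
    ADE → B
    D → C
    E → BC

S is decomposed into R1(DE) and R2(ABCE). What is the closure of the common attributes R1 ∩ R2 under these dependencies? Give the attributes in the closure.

BCDE

R1 ∩ R2 = {E}.
E → BC applies, adding BC
BCE → D applies, adding D
Closure: {BCDE}.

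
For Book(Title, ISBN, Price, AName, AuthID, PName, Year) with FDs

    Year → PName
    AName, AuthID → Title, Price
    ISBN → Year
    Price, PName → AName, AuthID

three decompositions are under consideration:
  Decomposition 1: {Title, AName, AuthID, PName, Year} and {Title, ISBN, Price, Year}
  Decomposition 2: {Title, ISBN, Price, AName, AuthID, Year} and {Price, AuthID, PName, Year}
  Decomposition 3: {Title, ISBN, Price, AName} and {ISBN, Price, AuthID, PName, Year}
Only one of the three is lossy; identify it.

Decomposition 1

Decomposition 1: common = {Title, Year}, closure = {Title, PName, Year} → lossy.
Decomposition 2: common = {Price, AuthID, Year}, closure = {Title, Price, AName, AuthID, PName, Year} → lossless.
Decomposition 3: common = {ISBN, Price}, closure = {Title, ISBN, Price, AName, AuthID, PName, Year} → lossless.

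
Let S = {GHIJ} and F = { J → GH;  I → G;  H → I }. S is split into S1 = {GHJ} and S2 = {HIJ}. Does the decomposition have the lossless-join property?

Yes

Common attributes: S1 ∩ S2 = {HJ}.
Closure of {HJ}: J → GH applies, adding G; H → I applies, adding I. So (HJ)⁺ = {GHIJ}.
This closure contains every attribute of S1, so S1 ∩ S2 → S1. The join is lossless.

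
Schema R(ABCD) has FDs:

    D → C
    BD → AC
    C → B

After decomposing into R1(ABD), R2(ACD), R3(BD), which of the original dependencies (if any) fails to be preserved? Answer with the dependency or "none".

C → B

Check C → B: no single fragment contains all of {BC}, and the restricted closure of {C} across the fragments never reaches {B}.
D → C is preserved.
BD → AC is preserved.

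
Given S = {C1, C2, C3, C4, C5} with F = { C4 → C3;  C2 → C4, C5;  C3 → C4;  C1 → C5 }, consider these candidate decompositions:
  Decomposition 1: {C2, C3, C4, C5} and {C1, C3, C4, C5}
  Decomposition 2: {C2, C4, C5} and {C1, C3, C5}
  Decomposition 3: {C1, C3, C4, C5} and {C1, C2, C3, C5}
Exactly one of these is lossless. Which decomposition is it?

Decomposition 3

Decomposition 1: common = {C3, C4, C5}, closure = {C3, C4, C5} → lossy.
Decomposition 2: common = {C5}, closure = {C5} → lossy.
Decomposition 3: common = {C1, C3, C5}, closure = {C1, C3, C4, C5} → lossless.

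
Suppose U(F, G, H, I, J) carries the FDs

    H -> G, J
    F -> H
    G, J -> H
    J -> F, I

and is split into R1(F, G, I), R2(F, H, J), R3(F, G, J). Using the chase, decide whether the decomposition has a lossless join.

Chase test. Columns are F, G, H, I, J; row i has aⱼ where attribute j ∈ Ri, else bᵢⱼ.
Initial tableau (one row per fragment):
  row 1: a1 a2 b13 a4 b15
  row 2: a1 b22 a3 b24 a5
  row 3: a1 a2 b33 b34 a5
Rows 1 and 2 agree on F; apply F→H and equate their H entries.
Rows 1 and 3 agree on F; apply F→H and equate their H entries.
Rows 2 and 3 agree on J; apply J→F, I and equate their F, I entries.
Rows 1 and 2 agree on H; apply H→G, J and equate their G, J entries.
Rows 1 and 2 agree on J; apply J→F, I and equate their F, I entries.
Row 1 is now all distinguished symbols — the join is lossless.

Yes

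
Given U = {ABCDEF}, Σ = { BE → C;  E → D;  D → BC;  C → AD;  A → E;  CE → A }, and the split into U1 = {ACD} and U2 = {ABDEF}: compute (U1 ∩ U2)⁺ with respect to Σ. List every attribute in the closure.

U1 ∩ U2 = {AD}.
D → BC applies, adding BC
A → E applies, adding E
Closure: {ABCDE}.

ABCDE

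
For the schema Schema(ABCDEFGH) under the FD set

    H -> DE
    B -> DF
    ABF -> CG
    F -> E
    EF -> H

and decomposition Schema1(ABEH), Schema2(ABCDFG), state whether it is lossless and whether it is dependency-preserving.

lossless but not dependency-preserving

Lossless test: (AB)⁺ = {ABCDEFGH}, which contains all of one fragment — lossless.
Dependency preservation: the restricted closure of {H} across the fragments never reaches {DE}, so H → DE cannot be enforced without a join — not preserved.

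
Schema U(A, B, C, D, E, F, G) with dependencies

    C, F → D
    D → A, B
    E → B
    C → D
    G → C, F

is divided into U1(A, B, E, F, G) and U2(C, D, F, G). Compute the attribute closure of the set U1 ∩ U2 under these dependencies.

A, B, C, D, F, G

U1 ∩ U2 = {F, G}.
G → C, F applies, adding C
C, F → D applies, adding D
D → A, B applies, adding A, B
Closure: {A, B, C, D, F, G}.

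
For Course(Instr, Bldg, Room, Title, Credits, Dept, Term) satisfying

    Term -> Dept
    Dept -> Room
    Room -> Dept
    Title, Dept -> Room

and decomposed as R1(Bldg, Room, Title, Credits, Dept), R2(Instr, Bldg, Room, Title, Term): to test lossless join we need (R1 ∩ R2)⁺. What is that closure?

Bldg, Room, Title, Dept

R1 ∩ R2 = {Bldg, Room, Title}.
Room → Dept applies, adding Dept
Closure: {Bldg, Room, Title, Dept}.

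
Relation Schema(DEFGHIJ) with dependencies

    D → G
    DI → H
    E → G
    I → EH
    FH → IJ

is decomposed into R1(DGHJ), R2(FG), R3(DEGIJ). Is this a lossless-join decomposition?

Chase test. Columns are DEFGHIJ; row i has aⱼ where attribute j ∈ Ri, else bᵢⱼ.
Initial tableau (one row per fragment):
  row 1: a1 b12 b13 a4 a5 b16 a7
  row 2: b21 b22 a3 a4 b25 b26 b27
  row 3: a1 a2 b33 a4 b35 a6 a7
No row becomes fully distinguished — the join is lossy.

No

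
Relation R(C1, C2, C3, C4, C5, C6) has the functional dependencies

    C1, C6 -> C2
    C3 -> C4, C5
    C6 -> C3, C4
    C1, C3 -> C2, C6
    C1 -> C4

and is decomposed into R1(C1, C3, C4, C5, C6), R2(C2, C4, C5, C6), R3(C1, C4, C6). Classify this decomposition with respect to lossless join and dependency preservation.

Lossless test (chase): Rows 1 and 3 agree on C1, C6; apply C1, C6→C2 and equate their C2 entries. Rows 1 and 2 agree on C6; apply C6→C3, C4 and equate their C3, C4 entries. Rows 1 and 3 agree on C6; apply C6→C3, C4 and equate their C3, C4 entries. Rows 1 and 3 agree on C3; apply C3→C4, C5 and equate their C4, C5 entries. No row becomes fully distinguished — the join is lossy.
Dependency preservation: the restricted closure of {C1, C6} across the fragments never reaches {C2}, so C1, C6 → C2 cannot be enforced without a join — not preserved.

lossy and not dependency-preserving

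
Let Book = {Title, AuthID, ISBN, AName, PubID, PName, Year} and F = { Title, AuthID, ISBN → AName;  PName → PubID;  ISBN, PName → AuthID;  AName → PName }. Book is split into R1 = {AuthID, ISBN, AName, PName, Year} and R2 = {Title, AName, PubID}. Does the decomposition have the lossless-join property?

Common attributes: R1 ∩ R2 = {AName}.
Closure of {AName}: AName → PName applies, adding PName; PName → PubID applies, adding PubID. So (AName)⁺ = {AName, PubID, PName}.
The closure contains neither all of R1 = {AuthID, ISBN, AName, PName, Year} nor all of R2 = {Title, AName, PubID}, so the common attributes are not a superkey of either fragment. The join is lossy.

No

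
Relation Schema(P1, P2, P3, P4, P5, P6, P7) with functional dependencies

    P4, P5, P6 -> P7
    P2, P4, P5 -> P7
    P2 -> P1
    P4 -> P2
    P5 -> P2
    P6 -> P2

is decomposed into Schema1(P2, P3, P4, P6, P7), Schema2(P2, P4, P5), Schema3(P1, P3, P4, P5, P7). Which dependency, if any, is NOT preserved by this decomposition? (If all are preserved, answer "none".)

Check P2 → P1: no single fragment contains all of {P1, P2}, and the restricted closure of {P2} across the fragments never reaches {P1}.
P4, P5, P6 → P7 is preserved.
P2, P4, P5 → P7 is preserved.
P4 → P2 is preserved.
P5 → P2 is preserved.
P6 → P2 is preserved.

P2 -> P1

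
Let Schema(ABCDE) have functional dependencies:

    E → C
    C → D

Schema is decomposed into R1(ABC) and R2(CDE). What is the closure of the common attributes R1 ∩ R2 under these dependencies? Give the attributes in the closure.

R1 ∩ R2 = {C}.
C → D applies, adding D
Closure: {CD}.

CD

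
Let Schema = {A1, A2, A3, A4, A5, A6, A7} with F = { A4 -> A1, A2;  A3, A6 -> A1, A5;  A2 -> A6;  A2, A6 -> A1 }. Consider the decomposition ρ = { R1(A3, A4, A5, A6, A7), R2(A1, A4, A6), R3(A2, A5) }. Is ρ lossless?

No

Chase test. Columns are A1, A2, A3, A4, A5, A6, A7; row i has aⱼ where attribute j ∈ Ri, else bᵢⱼ.
Initial tableau (one row per fragment):
  row 1: b11 b12 a3 a4 a5 a6 a7
  row 2: a1 b22 b23 a4 b25 a6 b27
  row 3: b31 a2 b33 b34 a5 b36 b37
Rows 1 and 2 agree on A4; apply A4→A1, A2 and equate their A1, A2 entries.
No row becomes fully distinguished — the join is lossy.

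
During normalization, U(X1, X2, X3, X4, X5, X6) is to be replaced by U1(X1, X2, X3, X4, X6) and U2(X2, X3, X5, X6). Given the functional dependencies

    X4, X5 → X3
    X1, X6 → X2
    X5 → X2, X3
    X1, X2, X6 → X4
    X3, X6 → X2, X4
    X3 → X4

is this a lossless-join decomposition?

No

Common attributes: U1 ∩ U2 = {X2, X3, X6}.
Closure of {X2, X3, X6}: X3, X6 → X2, X4 applies, adding X4. So (X2, X3, X6)⁺ = {X2, X3, X4, X6}.
The closure contains neither all of U1 = {X1, X2, X3, X4, X6} nor all of U2 = {X2, X3, X5, X6}, so the common attributes are not a superkey of either fragment. The join is lossy.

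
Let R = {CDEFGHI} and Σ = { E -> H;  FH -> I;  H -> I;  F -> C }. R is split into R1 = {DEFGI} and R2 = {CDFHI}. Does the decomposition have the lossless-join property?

Common attributes: R1 ∩ R2 = {DFI}.
Closure of {DFI}: F → C applies, adding C. So (DFI)⁺ = {CDFI}.
The closure contains neither all of R1 = {DEFGI} nor all of R2 = {CDFHI}, so the common attributes are not a superkey of either fragment. The join is lossy.

No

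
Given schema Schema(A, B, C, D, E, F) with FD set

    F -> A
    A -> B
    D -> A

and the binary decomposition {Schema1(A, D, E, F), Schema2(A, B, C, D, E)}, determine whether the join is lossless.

No

Common attributes: Schema1 ∩ Schema2 = {A, D, E}.
Closure of {A, D, E}: A → B applies, adding B. So (A, D, E)⁺ = {A, B, D, E}.
The closure contains neither all of Schema1 = {A, D, E, F} nor all of Schema2 = {A, B, C, D, E}, so the common attributes are not a superkey of either fragment. The join is lossy.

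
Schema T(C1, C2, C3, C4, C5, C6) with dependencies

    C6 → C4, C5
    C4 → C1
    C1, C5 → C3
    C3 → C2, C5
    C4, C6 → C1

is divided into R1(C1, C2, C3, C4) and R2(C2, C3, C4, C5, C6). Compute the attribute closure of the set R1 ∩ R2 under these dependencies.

R1 ∩ R2 = {C2, C3, C4}.
C4 → C1 applies, adding C1
C3 → C2, C5 applies, adding C5
Closure: {C1, C2, C3, C4, C5}.

C1, C2, C3, C4, C5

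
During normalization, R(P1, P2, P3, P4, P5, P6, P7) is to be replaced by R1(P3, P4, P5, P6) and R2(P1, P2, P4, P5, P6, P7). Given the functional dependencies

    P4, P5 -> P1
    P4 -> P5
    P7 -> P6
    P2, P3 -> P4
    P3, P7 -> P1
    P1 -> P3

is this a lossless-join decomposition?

Yes

Common attributes: R1 ∩ R2 = {P4, P5, P6}.
Closure of {P4, P5, P6}: P4, P5 → P1 applies, adding P1; P1 → P3 applies, adding P3. So (P4, P5, P6)⁺ = {P1, P3, P4, P5, P6}.
This closure contains every attribute of R1, so R1 ∩ R2 → R1. The join is lossless.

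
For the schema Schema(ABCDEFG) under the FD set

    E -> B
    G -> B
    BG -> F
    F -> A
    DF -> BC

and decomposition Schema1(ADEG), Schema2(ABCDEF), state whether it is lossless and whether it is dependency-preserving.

Lossless test: (ADE)⁺ = {ABDE}, which is a superkey of neither fragment — lossy.
Dependency preservation: the restricted closure of {G} across the fragments never reaches {B}, so G → B cannot be enforced without a join — not preserved.

lossy and not dependency-preserving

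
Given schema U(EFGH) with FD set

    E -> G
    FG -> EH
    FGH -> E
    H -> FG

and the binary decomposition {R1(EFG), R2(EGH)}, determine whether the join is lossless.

No

Common attributes: R1 ∩ R2 = {EG}.
No dependency enlarges {EG}, so (EG)⁺ = {EG}.
The closure contains neither all of R1 = {EFG} nor all of R2 = {EGH}, so the common attributes are not a superkey of either fragment. The join is lossy.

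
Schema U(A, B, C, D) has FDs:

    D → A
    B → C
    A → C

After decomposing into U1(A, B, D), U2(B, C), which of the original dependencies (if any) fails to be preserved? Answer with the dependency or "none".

A → C

Check A → C: no single fragment contains all of {A, C}, and the restricted closure of {A} across the fragments never reaches {C}.
D → A is preserved.
B → C is preserved.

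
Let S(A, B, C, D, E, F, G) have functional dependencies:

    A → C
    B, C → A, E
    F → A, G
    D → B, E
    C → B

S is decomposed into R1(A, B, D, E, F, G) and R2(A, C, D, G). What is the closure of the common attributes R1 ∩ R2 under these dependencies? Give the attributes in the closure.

R1 ∩ R2 = {A, D, G}.
A → C applies, adding C
D → B, E applies, adding B, E
Closure: {A, B, C, D, E, G}.

A, B, C, D, E, G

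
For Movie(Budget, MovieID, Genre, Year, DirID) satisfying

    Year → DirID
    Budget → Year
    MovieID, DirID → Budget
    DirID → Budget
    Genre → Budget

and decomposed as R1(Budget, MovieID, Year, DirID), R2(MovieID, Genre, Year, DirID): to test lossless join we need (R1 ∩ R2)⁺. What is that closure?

R1 ∩ R2 = {MovieID, Year, DirID}.
MovieID, DirID → Budget applies, adding Budget
Closure: {Budget, MovieID, Year, DirID}.

Budget, MovieID, Year, DirID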